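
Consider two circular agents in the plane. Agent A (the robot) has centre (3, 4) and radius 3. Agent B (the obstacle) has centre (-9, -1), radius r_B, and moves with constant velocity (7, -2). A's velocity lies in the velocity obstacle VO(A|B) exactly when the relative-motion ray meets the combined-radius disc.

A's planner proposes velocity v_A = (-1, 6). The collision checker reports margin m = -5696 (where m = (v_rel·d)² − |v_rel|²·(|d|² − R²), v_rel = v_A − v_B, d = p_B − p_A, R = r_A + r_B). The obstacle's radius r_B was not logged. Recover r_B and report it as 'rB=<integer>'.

m = -5696
d = (-12, -5);  v_rel = (-8, 8),  |v_rel|² = 128
v_rel×d = (-8)·(-5) − (8)·(-12) = 136
since m = R²·128 − 136²:  R² = (18496 + -5696) / 128 = 100
R = √100 = 10  ⇒  r_B = 10 − 3 = 7

rB=7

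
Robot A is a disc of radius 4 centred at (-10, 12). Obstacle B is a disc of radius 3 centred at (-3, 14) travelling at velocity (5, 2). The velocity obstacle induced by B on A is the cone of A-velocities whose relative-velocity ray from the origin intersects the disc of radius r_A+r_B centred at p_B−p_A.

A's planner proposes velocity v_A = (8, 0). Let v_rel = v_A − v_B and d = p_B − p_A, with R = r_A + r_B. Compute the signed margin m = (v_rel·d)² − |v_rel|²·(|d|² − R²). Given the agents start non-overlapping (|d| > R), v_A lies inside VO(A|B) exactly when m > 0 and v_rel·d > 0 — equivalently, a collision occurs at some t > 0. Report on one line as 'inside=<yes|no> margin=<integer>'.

d = (7, 2),  |d|² = 53;  R = 4+3 = 7,  c = 53−7² = 4
v_rel = (3, -2),  |v_rel|² = 13;  v_rel·d = (3)·(7) + (-2)·(2) = 17
13·t² − 34·t + 4 = 0  ⇒  m = 17² − 13·4 = 237
m = 237 > 0,  v_rel·d = 17 > 0  ⇒  inside

inside=yes margin=237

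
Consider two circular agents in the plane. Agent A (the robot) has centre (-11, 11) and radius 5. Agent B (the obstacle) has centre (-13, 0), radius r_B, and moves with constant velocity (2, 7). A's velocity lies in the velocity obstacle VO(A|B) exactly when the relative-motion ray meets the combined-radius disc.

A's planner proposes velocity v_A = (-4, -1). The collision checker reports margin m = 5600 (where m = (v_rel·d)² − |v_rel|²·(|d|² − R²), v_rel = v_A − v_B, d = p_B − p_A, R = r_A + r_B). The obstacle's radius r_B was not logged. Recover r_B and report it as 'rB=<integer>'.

m = 5600
d = (-2, -11);  v_rel = (-6, -8),  |v_rel|² = 100
v_rel×d = (-6)·(-11) − (-8)·(-2) = 50
since m = R²·100 − 50²:  R² = (2500 + 5600) / 100 = 81
R = √81 = 9  ⇒  r_B = 9 − 5 = 4

rB=4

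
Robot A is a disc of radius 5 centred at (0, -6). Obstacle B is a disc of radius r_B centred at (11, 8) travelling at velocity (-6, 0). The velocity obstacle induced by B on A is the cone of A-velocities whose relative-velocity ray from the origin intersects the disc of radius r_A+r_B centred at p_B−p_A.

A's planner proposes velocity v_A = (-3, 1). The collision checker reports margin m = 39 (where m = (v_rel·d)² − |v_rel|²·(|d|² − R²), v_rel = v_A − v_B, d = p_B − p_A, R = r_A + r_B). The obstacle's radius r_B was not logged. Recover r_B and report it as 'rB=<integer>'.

m = 39
d = (11, 14);  v_rel = (3, 1),  |v_rel|² = 10
v_rel×d = (3)·(14) − (1)·(11) = 31
since m = R²·10 − 31²:  R² = (961 + 39) / 10 = 100
R = √100 = 10  ⇒  r_B = 10 − 5 = 5

rB=5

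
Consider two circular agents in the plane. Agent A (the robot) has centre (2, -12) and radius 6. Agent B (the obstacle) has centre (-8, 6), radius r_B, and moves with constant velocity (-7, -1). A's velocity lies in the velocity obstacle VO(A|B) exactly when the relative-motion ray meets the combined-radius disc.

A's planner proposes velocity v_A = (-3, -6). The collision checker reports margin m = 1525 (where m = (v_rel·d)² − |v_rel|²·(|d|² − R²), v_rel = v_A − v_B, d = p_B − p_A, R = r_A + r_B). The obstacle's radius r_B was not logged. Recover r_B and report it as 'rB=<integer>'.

m = 1525
d = (-10, 18);  v_rel = (4, -5),  |v_rel|² = 41
v_rel×d = (4)·(18) − (-5)·(-10) = 22
since m = R²·41 − 22²:  R² = (484 + 1525) / 41 = 49
R = √49 = 7  ⇒  r_B = 7 − 6 = 1

rB=1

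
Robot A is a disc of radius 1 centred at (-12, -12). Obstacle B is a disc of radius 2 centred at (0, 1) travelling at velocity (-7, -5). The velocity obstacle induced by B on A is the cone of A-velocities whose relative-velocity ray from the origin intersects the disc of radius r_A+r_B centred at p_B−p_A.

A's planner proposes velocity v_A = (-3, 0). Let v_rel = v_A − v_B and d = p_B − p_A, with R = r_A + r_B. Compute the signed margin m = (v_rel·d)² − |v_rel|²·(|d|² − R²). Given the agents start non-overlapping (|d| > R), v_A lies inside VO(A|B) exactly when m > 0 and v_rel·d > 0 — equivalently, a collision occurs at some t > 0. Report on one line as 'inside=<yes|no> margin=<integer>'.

d = (12, 13),  |d|² = 313;  R = 1+2 = 3,  c = 313−3² = 304
v_rel = (4, 5),  |v_rel|² = 41;  v_rel·d = (4)·(12) + (5)·(13) = 113
41·t² − 226·t + 304 = 0  ⇒  m = 113² − 41·304 = 305
m = 305 > 0,  v_rel·d = 113 > 0  ⇒  inside

inside=yes margin=305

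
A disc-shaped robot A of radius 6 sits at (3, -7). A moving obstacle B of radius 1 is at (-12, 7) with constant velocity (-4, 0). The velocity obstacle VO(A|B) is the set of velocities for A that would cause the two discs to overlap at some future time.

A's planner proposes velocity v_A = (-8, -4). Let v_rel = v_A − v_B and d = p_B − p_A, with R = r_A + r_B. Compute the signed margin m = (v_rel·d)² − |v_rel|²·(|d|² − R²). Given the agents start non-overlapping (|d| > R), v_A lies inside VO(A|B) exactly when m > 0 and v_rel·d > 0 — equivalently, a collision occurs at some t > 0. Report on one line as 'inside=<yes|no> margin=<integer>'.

d = (-15, 14),  |d|² = 421;  R = 6+1 = 7,  c = 421−7² = 372
v_rel = (-4, -4),  |v_rel|² = 32;  v_rel·d = (-4)·(-15) + (-4)·(14) = 4
32·t² − 8·t + 372 = 0  ⇒  m = 4² − 32·372 = -11888
m = -11888 < 0,  v_rel·d = 4 > 0  ⇒  outside

inside=no margin=-11888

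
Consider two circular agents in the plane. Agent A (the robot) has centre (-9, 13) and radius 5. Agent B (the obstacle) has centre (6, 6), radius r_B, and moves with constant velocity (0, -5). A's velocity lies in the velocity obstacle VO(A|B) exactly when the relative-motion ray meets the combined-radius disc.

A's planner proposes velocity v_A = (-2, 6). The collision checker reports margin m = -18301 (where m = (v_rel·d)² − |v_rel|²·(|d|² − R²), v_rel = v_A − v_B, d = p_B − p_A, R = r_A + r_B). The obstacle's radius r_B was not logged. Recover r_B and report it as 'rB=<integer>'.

m = -18301
d = (15, -7);  v_rel = (-2, 11),  |v_rel|² = 125
v_rel×d = (-2)·(-7) − (11)·(15) = -151
since m = R²·125 − (-151)²:  R² = (22801 + -18301) / 125 = 36
R = √36 = 6  ⇒  r_B = 6 − 5 = 1

rB=1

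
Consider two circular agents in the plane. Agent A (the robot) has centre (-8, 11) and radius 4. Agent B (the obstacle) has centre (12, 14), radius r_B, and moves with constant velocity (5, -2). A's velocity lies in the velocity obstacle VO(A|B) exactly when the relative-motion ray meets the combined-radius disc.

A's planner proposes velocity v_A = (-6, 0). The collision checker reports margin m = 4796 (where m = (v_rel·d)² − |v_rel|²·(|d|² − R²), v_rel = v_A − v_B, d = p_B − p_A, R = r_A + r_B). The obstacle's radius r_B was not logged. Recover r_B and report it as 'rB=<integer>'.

m = 4796
d = (20, 3);  v_rel = (-11, 2),  |v_rel|² = 125
v_rel×d = (-11)·(3) − (2)·(20) = -73
since m = R²·125 − (-73)²:  R² = (5329 + 4796) / 125 = 81
R = √81 = 9  ⇒  r_B = 9 − 4 = 5

rB=5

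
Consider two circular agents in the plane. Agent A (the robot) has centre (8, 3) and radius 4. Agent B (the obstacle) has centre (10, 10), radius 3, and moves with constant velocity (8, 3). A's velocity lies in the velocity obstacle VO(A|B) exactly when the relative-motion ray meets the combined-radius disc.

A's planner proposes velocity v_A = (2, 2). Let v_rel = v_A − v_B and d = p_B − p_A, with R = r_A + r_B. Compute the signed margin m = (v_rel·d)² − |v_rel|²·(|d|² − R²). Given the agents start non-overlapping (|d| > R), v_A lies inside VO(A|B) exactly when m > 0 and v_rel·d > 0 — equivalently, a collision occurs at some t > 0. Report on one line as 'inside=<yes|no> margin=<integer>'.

d = (2, 7),  |d|² = 53;  R = 4+3 = 7,  c = 53−7² = 4
v_rel = (-6, -1),  |v_rel|² = 37;  v_rel·d = (-6)·(2) + (-1)·(7) = -19
37·t² + 38·t + 4 = 0  ⇒  m = (-19)² − 37·4 = 213
m = 213 > 0,  v_rel·d = -19 < 0  ⇒  outside

inside=no margin=213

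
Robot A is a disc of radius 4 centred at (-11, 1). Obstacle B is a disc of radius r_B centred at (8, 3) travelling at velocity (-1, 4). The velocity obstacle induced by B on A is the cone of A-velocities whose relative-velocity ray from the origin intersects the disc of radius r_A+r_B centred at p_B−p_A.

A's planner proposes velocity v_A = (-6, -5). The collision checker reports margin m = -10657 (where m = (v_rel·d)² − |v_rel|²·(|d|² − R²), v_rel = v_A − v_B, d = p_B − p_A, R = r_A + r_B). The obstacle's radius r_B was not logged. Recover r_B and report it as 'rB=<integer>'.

m = -10657
d = (19, 2);  v_rel = (-5, -9),  |v_rel|² = 106
v_rel×d = (-5)·(2) − (-9)·(19) = 161
since m = R²·106 − 161²:  R² = (25921 + -10657) / 106 = 144
R = √144 = 12  ⇒  r_B = 12 − 4 = 8

rB=8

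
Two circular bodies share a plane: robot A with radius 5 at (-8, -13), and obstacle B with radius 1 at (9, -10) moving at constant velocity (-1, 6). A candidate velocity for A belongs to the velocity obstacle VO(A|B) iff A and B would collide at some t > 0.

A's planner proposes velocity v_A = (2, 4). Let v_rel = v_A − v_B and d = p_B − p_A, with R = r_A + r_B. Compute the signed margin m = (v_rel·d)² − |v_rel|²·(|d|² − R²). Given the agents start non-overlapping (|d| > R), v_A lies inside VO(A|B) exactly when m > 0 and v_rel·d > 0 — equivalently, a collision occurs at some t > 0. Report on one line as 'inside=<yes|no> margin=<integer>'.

d = (17, 3),  |d|² = 298;  R = 5+1 = 6,  c = 298−6² = 262
v_rel = (3, -2),  |v_rel|² = 13;  v_rel·d = (3)·(17) + (-2)·(3) = 45
13·t² − 90·t + 262 = 0  ⇒  m = 45² − 13·262 = -1381
m = -1381 < 0,  v_rel·d = 45 > 0  ⇒  outside

inside=no margin=-1381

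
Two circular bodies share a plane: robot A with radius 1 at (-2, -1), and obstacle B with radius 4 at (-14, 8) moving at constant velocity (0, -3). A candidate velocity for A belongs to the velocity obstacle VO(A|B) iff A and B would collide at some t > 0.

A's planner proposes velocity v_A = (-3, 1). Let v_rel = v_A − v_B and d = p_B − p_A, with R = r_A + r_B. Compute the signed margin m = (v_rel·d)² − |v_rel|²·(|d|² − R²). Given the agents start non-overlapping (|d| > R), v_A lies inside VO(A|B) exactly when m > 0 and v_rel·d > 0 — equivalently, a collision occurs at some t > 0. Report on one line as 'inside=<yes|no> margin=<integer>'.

d = (-12, 9),  |d|² = 225;  R = 1+4 = 5,  c = 225−5² = 200
v_rel = (-3, 4),  |v_rel|² = 25;  v_rel·d = (-3)·(-12) + (4)·(9) = 72
25·t² − 144·t + 200 = 0  ⇒  m = 72² − 25·200 = 184
m = 184 > 0,  v_rel·d = 72 > 0  ⇒  inside

inside=yes margin=184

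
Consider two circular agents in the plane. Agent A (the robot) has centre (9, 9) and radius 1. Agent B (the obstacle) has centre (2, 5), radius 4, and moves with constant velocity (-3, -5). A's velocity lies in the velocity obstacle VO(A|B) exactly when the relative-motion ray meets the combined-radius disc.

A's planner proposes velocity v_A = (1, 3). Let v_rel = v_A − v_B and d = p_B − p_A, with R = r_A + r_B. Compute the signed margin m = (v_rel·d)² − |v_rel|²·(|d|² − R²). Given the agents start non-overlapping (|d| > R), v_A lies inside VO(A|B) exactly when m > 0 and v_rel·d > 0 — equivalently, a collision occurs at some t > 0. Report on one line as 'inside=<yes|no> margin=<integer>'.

d = (-7, -4),  |d|² = 65;  R = 1+4 = 5,  c = 65−5² = 40
v_rel = (4, 8),  |v_rel|² = 80;  v_rel·d = (4)·(-7) + (8)·(-4) = -60
80·t² + 120·t + 40 = 0  ⇒  m = (-60)² − 80·40 = 400
m = 400 > 0,  v_rel·d = -60 < 0  ⇒  outside

inside=no margin=400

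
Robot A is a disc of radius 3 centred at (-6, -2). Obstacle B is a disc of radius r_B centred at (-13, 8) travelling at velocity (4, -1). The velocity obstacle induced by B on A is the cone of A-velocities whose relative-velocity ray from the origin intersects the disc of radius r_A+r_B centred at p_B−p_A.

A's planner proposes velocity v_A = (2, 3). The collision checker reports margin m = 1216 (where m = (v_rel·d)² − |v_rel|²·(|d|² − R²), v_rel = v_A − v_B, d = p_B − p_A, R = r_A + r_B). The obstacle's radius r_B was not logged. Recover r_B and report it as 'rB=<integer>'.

m = 1216
d = (-7, 10);  v_rel = (-2, 4),  |v_rel|² = 20
v_rel×d = (-2)·(10) − (4)·(-7) = 8
since m = R²·20 − 8²:  R² = (64 + 1216) / 20 = 64
R = √64 = 8  ⇒  r_B = 8 − 3 = 5

rB=5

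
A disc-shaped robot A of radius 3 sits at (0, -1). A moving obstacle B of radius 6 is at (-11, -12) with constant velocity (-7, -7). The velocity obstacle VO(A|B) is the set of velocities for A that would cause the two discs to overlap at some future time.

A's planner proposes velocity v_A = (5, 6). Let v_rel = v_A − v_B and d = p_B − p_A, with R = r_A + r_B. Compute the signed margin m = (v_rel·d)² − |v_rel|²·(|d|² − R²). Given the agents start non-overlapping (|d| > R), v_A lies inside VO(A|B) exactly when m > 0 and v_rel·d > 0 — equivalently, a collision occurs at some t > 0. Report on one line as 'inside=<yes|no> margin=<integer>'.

d = (-11, -11),  |d|² = 242;  R = 3+6 = 9,  c = 242−9² = 161
v_rel = (12, 13),  |v_rel|² = 313;  v_rel·d = (12)·(-11) + (13)·(-11) = -275
313·t² + 550·t + 161 = 0  ⇒  m = (-275)² − 313·161 = 25232
m = 25232 > 0,  v_rel·d = -275 < 0  ⇒  outside

inside=no margin=25232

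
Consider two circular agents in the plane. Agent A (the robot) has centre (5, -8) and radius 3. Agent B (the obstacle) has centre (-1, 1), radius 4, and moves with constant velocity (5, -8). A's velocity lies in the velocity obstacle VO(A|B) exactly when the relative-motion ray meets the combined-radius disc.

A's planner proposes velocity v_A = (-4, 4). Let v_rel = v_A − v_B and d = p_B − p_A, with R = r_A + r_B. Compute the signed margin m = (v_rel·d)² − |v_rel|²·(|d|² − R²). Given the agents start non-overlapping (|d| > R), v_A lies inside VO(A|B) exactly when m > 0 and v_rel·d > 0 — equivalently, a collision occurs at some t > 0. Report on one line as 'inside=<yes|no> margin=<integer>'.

d = (-6, 9),  |d|² = 117;  R = 3+4 = 7,  c = 117−7² = 68
v_rel = (-9, 12),  |v_rel|² = 225;  v_rel·d = (-9)·(-6) + (12)·(9) = 162
225·t² − 324·t + 68 = 0  ⇒  m = 162² − 225·68 = 10944
m = 10944 > 0,  v_rel·d = 162 > 0  ⇒  inside

inside=yes margin=10944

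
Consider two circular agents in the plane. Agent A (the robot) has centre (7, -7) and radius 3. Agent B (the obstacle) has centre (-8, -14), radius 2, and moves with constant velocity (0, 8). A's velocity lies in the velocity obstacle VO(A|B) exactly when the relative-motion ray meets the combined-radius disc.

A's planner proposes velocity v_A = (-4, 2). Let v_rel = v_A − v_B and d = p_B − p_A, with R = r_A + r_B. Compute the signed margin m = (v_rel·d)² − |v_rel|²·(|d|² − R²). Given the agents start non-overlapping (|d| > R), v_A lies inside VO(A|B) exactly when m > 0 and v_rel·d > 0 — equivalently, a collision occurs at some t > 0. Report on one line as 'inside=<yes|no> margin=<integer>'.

d = (-15, -7),  |d|² = 274;  R = 3+2 = 5,  c = 274−5² = 249
v_rel = (-4, -6),  |v_rel|² = 52;  v_rel·d = (-4)·(-15) + (-6)·(-7) = 102
52·t² − 204·t + 249 = 0  ⇒  m = 102² − 52·249 = -2544
m = -2544 < 0,  v_rel·d = 102 > 0  ⇒  outside

inside=no margin=-2544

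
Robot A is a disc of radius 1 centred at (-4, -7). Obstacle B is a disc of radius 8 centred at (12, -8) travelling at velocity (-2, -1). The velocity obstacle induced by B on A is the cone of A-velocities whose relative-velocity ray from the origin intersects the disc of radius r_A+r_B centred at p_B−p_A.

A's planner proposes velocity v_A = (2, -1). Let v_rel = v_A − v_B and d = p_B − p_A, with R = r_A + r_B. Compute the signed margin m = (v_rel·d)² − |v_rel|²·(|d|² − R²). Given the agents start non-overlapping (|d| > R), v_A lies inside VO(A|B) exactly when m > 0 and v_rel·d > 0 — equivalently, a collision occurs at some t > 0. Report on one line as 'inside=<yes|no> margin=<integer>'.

d = (16, -1),  |d|² = 257;  R = 1+8 = 9,  c = 257−9² = 176
v_rel = (4, 0),  |v_rel|² = 16;  v_rel·d = (4)·(16) + (0)·(-1) = 64
16·t² − 128·t + 176 = 0  ⇒  m = 64² − 16·176 = 1280
m = 1280 > 0,  v_rel·d = 64 > 0  ⇒  inside

inside=yes margin=1280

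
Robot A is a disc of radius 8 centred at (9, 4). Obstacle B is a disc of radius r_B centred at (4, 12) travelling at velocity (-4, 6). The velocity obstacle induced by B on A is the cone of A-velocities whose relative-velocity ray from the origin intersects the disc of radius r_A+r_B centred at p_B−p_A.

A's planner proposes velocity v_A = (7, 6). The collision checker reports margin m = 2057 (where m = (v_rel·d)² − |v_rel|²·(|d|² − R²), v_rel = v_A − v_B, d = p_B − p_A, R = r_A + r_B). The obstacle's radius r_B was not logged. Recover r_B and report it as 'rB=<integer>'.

m = 2057
d = (-5, 8);  v_rel = (11, 0),  |v_rel|² = 121
v_rel×d = (11)·(8) − (0)·(-5) = 88
since m = R²·121 − 88²:  R² = (7744 + 2057) / 121 = 81
R = √81 = 9  ⇒  r_B = 9 − 8 = 1

rB=1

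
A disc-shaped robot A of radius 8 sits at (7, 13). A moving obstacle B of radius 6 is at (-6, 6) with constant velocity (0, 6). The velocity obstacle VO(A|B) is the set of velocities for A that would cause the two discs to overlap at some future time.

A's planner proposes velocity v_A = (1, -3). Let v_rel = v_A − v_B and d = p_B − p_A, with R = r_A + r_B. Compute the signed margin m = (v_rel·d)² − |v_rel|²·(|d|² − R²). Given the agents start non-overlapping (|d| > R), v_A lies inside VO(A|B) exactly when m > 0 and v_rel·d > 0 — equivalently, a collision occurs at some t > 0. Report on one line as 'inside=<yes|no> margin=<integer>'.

d = (-13, -7),  |d|² = 218;  R = 8+6 = 14,  c = 218−14² = 22
v_rel = (1, -9),  |v_rel|² = 82;  v_rel·d = (1)·(-13) + (-9)·(-7) = 50
82·t² − 100·t + 22 = 0  ⇒  m = 50² − 82·22 = 696
m = 696 > 0,  v_rel·d = 50 > 0  ⇒  inside

inside=yes margin=696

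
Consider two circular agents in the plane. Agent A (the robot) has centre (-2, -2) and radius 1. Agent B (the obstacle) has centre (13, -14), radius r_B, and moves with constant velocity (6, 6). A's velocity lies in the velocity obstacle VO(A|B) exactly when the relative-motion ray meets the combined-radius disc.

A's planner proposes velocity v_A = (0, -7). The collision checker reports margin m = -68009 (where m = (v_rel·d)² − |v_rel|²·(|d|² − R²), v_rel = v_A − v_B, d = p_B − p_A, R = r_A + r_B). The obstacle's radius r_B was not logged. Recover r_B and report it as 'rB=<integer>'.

m = -68009
d = (15, -12);  v_rel = (-6, -13),  |v_rel|² = 205
v_rel×d = (-6)·(-12) − (-13)·(15) = 267
since m = R²·205 − 267²:  R² = (71289 + -68009) / 205 = 16
R = √16 = 4  ⇒  r_B = 4 − 1 = 3

rB=3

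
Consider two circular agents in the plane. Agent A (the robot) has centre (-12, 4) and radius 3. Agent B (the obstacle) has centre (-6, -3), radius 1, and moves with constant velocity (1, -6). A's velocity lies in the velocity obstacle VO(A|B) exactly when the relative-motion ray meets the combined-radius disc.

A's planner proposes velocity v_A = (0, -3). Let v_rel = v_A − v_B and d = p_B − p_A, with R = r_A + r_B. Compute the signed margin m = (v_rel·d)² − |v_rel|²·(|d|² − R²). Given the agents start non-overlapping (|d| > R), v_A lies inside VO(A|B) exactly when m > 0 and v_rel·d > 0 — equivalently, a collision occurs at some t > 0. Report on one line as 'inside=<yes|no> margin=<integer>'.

d = (6, -7),  |d|² = 85;  R = 3+1 = 4,  c = 85−4² = 69
v_rel = (-1, 3),  |v_rel|² = 10;  v_rel·d = (-1)·(6) + (3)·(-7) = -27
10·t² + 54·t + 69 = 0  ⇒  m = (-27)² − 10·69 = 39
m = 39 > 0,  v_rel·d = -27 < 0  ⇒  outside

inside=no margin=39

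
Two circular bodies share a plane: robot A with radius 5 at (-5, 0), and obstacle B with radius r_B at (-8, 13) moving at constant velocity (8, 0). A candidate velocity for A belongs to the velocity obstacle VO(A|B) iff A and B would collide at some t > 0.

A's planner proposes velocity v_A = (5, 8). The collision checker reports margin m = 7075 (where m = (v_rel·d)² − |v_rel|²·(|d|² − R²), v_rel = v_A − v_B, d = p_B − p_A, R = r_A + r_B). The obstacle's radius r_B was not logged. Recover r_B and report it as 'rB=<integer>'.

m = 7075
d = (-3, 13);  v_rel = (-3, 8),  |v_rel|² = 73
v_rel×d = (-3)·(13) − (8)·(-3) = -15
since m = R²·73 − (-15)²:  R² = (225 + 7075) / 73 = 100
R = √100 = 10  ⇒  r_B = 10 − 5 = 5

rB=5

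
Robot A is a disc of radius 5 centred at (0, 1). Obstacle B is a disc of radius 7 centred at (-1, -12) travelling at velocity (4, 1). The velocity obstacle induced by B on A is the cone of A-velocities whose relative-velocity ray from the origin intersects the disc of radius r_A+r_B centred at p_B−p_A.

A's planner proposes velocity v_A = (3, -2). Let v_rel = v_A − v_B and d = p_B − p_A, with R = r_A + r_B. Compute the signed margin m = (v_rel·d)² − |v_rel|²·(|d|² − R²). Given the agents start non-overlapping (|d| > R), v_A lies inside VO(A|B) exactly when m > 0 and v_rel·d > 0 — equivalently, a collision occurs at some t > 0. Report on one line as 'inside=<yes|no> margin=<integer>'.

d = (-1, -13),  |d|² = 170;  R = 5+7 = 12,  c = 170−12² = 26
v_rel = (-1, -3),  |v_rel|² = 10;  v_rel·d = (-1)·(-1) + (-3)·(-13) = 40
10·t² − 80·t + 26 = 0  ⇒  m = 40² − 10·26 = 1340
m = 1340 > 0,  v_rel·d = 40 > 0  ⇒  inside

inside=yes margin=1340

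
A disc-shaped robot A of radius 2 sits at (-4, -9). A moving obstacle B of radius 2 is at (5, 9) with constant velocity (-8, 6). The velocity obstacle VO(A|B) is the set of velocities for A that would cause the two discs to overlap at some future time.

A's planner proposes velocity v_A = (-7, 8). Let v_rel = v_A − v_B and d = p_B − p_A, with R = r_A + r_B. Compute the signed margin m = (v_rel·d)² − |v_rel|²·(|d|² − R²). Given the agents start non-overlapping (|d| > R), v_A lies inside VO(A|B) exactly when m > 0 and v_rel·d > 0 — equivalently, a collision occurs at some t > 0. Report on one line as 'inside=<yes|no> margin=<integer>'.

d = (9, 18),  |d|² = 405;  R = 2+2 = 4,  c = 405−4² = 389
v_rel = (1, 2),  |v_rel|² = 5;  v_rel·d = (1)·(9) + (2)·(18) = 45
5·t² − 90·t + 389 = 0  ⇒  m = 45² − 5·389 = 80
m = 80 > 0,  v_rel·d = 45 > 0  ⇒  inside

inside=yes margin=80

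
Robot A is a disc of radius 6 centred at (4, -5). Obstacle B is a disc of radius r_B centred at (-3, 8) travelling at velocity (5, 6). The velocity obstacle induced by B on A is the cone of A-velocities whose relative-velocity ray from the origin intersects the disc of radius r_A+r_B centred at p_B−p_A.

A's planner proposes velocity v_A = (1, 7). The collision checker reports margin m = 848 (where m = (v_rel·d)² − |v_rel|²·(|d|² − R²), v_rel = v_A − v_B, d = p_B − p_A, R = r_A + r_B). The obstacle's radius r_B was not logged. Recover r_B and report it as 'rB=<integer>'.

m = 848
d = (-7, 13);  v_rel = (-4, 1),  |v_rel|² = 17
v_rel×d = (-4)·(13) − (1)·(-7) = -45
since m = R²·17 − (-45)²:  R² = (2025 + 848) / 17 = 169
R = √169 = 13  ⇒  r_B = 13 − 6 = 7

rB=7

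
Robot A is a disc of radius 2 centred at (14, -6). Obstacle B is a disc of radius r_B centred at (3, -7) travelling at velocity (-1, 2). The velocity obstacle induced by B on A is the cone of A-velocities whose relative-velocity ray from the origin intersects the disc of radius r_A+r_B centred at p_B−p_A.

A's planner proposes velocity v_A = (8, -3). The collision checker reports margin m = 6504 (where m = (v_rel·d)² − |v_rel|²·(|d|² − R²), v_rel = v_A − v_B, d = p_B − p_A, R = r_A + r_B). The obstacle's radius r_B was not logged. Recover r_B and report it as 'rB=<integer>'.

m = 6504
d = (-11, -1);  v_rel = (9, -5),  |v_rel|² = 106
v_rel×d = (9)·(-1) − (-5)·(-11) = -64
since m = R²·106 − (-64)²:  R² = (4096 + 6504) / 106 = 100
R = √100 = 10  ⇒  r_B = 10 − 2 = 8

rB=8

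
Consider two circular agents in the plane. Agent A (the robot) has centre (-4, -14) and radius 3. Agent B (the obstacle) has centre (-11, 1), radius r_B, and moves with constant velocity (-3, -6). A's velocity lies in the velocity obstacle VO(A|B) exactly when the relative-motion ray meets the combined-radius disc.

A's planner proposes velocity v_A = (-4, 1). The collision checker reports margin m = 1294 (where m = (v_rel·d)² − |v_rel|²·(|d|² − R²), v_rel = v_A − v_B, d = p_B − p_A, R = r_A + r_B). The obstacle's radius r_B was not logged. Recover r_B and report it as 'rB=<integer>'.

m = 1294
d = (-7, 15);  v_rel = (-1, 7),  |v_rel|² = 50
v_rel×d = (-1)·(15) − (7)·(-7) = 34
since m = R²·50 − 34²:  R² = (1156 + 1294) / 50 = 49
R = √49 = 7  ⇒  r_B = 7 − 3 = 4

rB=4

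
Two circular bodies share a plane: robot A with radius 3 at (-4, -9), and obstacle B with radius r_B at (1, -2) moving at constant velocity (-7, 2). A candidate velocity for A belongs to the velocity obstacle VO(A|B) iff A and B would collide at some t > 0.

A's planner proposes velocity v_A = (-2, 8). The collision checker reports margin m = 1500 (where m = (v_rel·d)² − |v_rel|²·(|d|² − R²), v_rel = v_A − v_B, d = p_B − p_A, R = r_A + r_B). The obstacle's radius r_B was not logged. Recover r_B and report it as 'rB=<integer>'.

m = 1500
d = (5, 7);  v_rel = (5, 6),  |v_rel|² = 61
v_rel×d = (5)·(7) − (6)·(5) = 5
since m = R²·61 − 5²:  R² = (25 + 1500) / 61 = 25
R = √25 = 5  ⇒  r_B = 5 − 3 = 2

rB=2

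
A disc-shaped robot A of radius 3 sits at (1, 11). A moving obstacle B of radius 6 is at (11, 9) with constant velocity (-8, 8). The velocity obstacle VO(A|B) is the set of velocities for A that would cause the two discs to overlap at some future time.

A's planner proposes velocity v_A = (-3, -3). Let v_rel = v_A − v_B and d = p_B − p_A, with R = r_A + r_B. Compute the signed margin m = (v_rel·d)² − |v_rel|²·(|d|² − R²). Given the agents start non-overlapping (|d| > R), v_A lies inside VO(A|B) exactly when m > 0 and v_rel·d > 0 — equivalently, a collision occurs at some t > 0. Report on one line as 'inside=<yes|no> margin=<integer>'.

d = (10, -2),  |d|² = 104;  R = 3+6 = 9,  c = 104−9² = 23
v_rel = (5, -11),  |v_rel|² = 146;  v_rel·d = (5)·(10) + (-11)·(-2) = 72
146·t² − 144·t + 23 = 0  ⇒  m = 72² − 146·23 = 1826
m = 1826 > 0,  v_rel·d = 72 > 0  ⇒  inside

inside=yes margin=1826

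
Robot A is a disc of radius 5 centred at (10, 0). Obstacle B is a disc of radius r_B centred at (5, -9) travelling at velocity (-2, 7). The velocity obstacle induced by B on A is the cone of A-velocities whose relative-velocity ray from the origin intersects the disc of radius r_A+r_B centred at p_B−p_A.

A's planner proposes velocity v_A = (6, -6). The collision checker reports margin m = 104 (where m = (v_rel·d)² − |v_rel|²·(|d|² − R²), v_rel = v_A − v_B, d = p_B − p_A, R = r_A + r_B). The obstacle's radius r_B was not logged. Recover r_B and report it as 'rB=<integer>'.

m = 104
d = (-5, -9);  v_rel = (8, -13),  |v_rel|² = 233
v_rel×d = (8)·(-9) − (-13)·(-5) = -137
since m = R²·233 − (-137)²:  R² = (18769 + 104) / 233 = 81
R = √81 = 9  ⇒  r_B = 9 − 5 = 4

rB=4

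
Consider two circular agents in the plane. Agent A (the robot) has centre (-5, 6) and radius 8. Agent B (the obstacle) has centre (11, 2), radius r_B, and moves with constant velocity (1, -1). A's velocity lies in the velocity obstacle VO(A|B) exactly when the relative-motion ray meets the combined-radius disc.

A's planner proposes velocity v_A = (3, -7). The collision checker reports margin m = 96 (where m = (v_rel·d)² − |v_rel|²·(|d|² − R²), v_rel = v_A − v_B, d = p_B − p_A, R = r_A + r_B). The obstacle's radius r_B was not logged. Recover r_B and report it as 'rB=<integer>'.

m = 96
d = (16, -4);  v_rel = (2, -6),  |v_rel|² = 40
v_rel×d = (2)·(-4) − (-6)·(16) = 88
since m = R²·40 − 88²:  R² = (7744 + 96) / 40 = 196
R = √196 = 14  ⇒  r_B = 14 − 8 = 6

rB=6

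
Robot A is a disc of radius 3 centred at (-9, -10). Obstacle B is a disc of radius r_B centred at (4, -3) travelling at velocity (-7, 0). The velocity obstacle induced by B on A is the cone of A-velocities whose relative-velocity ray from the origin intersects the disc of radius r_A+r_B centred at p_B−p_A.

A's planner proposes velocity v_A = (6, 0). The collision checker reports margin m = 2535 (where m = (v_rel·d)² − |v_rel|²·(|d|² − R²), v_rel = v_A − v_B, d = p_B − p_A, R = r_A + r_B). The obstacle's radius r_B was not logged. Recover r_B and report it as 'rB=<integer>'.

m = 2535
d = (13, 7);  v_rel = (13, 0),  |v_rel|² = 169
v_rel×d = (13)·(7) − (0)·(13) = 91
since m = R²·169 − 91²:  R² = (8281 + 2535) / 169 = 64
R = √64 = 8  ⇒  r_B = 8 − 3 = 5

rB=5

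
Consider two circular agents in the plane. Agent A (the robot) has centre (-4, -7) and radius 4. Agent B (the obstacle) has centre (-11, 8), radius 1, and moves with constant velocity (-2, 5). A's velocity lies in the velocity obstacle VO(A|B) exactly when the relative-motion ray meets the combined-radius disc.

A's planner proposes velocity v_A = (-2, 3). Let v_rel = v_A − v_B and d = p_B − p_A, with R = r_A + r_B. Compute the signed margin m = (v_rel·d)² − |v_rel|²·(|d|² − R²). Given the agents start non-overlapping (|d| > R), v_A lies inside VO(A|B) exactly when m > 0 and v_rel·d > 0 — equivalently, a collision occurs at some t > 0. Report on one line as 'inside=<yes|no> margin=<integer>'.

d = (-7, 15),  |d|² = 274;  R = 4+1 = 5,  c = 274−5² = 249
v_rel = (0, -2),  |v_rel|² = 4;  v_rel·d = (0)·(-7) + (-2)·(15) = -30
4·t² + 60·t + 249 = 0  ⇒  m = (-30)² − 4·249 = -96
m = -96 < 0,  v_rel·d = -30 < 0  ⇒  outside

inside=no margin=-96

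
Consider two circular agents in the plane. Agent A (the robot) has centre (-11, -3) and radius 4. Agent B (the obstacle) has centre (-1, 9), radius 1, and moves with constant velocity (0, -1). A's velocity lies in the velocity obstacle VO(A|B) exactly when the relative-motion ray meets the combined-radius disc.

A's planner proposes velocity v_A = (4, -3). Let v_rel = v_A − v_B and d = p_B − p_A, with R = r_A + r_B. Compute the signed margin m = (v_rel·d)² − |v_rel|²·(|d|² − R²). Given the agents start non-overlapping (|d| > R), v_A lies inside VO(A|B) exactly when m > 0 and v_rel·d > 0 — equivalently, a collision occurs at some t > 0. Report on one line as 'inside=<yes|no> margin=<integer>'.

d = (10, 12),  |d|² = 244;  R = 4+1 = 5,  c = 244−5² = 219
v_rel = (4, -2),  |v_rel|² = 20;  v_rel·d = (4)·(10) + (-2)·(12) = 16
20·t² − 32·t + 219 = 0  ⇒  m = 16² − 20·219 = -4124
m = -4124 < 0,  v_rel·d = 16 > 0  ⇒  outside

inside=no margin=-4124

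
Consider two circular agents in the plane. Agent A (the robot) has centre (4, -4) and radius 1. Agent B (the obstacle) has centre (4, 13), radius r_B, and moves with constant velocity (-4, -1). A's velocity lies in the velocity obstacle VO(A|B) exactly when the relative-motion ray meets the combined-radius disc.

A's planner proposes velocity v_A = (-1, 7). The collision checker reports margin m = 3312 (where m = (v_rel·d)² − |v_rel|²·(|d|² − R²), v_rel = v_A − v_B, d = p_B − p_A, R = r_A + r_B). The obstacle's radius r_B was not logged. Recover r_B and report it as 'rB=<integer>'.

m = 3312
d = (0, 17);  v_rel = (3, 8),  |v_rel|² = 73
v_rel×d = (3)·(17) − (8)·(0) = 51
since m = R²·73 − 51²:  R² = (2601 + 3312) / 73 = 81
R = √81 = 9  ⇒  r_B = 9 − 1 = 8

rB=8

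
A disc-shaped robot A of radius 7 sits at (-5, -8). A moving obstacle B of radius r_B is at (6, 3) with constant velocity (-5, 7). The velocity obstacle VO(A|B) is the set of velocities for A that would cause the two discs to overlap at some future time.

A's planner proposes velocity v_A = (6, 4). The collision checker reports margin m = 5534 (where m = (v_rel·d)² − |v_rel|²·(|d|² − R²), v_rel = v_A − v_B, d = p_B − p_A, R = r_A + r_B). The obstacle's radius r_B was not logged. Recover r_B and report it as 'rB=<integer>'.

m = 5534
d = (11, 11);  v_rel = (11, -3),  |v_rel|² = 130
v_rel×d = (11)·(11) − (-3)·(11) = 154
since m = R²·130 − 154²:  R² = (23716 + 5534) / 130 = 225
R = √225 = 15  ⇒  r_B = 15 − 7 = 8

rB=8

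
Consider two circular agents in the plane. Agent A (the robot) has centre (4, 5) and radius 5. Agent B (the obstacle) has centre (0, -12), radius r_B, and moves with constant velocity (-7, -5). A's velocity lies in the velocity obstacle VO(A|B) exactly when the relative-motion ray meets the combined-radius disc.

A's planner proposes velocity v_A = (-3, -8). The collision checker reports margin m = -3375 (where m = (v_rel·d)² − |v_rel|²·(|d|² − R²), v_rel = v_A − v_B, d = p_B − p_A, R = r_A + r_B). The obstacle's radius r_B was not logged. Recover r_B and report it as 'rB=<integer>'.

m = -3375
d = (-4, -17);  v_rel = (4, -3),  |v_rel|² = 25
v_rel×d = (4)·(-17) − (-3)·(-4) = -80
since m = R²·25 − (-80)²:  R² = (6400 + -3375) / 25 = 121
R = √121 = 11  ⇒  r_B = 11 − 5 = 6

rB=6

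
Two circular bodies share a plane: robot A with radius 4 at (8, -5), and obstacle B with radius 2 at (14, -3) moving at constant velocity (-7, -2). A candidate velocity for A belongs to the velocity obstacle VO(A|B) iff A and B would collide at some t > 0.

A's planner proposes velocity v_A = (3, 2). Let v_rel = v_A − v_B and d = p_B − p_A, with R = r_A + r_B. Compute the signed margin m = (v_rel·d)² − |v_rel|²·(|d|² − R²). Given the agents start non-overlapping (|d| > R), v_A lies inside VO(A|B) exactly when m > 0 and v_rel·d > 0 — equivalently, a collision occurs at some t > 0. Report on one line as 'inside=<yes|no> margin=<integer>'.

d = (6, 2),  |d|² = 40;  R = 4+2 = 6,  c = 40−6² = 4
v_rel = (10, 4),  |v_rel|² = 116;  v_rel·d = (10)·(6) + (4)·(2) = 68
116·t² − 136·t + 4 = 0  ⇒  m = 68² − 116·4 = 4160
m = 4160 > 0,  v_rel·d = 68 > 0  ⇒  inside

inside=yes margin=4160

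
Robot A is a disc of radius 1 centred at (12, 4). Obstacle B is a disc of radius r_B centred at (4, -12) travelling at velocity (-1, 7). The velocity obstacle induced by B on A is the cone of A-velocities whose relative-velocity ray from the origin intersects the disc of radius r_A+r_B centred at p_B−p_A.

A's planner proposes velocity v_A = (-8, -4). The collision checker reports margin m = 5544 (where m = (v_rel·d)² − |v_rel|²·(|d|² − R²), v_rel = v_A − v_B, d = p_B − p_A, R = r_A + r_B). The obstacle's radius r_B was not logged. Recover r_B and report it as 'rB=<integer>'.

m = 5544
d = (-8, -16);  v_rel = (-7, -11),  |v_rel|² = 170
v_rel×d = (-7)·(-16) − (-11)·(-8) = 24
since m = R²·170 − 24²:  R² = (576 + 5544) / 170 = 36
R = √36 = 6  ⇒  r_B = 6 − 1 = 5

rB=5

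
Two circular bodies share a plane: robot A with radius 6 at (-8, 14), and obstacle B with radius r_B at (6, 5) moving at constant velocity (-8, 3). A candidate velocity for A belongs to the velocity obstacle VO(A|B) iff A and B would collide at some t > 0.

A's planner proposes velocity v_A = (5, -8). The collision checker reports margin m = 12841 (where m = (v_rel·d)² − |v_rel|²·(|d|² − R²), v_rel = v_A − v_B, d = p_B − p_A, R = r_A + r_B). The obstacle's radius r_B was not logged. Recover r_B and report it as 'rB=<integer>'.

m = 12841
d = (14, -9);  v_rel = (13, -11),  |v_rel|² = 290
v_rel×d = (13)·(-9) − (-11)·(14) = 37
since m = R²·290 − 37²:  R² = (1369 + 12841) / 290 = 49
R = √49 = 7  ⇒  r_B = 7 − 6 = 1

rB=1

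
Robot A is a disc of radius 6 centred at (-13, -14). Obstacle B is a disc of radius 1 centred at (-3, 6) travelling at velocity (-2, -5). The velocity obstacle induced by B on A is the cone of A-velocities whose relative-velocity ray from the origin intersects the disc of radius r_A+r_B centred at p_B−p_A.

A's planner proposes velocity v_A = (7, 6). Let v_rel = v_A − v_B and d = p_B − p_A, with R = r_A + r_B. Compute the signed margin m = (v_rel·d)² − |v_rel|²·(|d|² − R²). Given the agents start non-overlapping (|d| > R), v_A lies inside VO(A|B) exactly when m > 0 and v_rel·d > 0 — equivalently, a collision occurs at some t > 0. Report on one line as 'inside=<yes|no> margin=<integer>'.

d = (10, 20),  |d|² = 500;  R = 6+1 = 7,  c = 500−7² = 451
v_rel = (9, 11),  |v_rel|² = 202;  v_rel·d = (9)·(10) + (11)·(20) = 310
202·t² − 620·t + 451 = 0  ⇒  m = 310² − 202·451 = 4998
m = 4998 > 0,  v_rel·d = 310 > 0  ⇒  inside

inside=yes margin=4998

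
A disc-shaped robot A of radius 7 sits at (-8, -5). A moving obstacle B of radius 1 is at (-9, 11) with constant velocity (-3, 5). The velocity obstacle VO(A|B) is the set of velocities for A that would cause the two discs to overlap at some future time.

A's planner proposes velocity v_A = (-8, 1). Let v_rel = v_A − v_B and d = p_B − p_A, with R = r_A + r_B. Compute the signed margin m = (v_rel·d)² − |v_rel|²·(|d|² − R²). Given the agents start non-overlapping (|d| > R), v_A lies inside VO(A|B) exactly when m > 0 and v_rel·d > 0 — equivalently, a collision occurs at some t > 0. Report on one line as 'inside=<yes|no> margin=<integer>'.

d = (-1, 16),  |d|² = 257;  R = 7+1 = 8,  c = 257−8² = 193
v_rel = (-5, -4),  |v_rel|² = 41;  v_rel·d = (-5)·(-1) + (-4)·(16) = -59
41·t² + 118·t + 193 = 0  ⇒  m = (-59)² − 41·193 = -4432
m = -4432 < 0,  v_rel·d = -59 < 0  ⇒  outside

inside=no margin=-4432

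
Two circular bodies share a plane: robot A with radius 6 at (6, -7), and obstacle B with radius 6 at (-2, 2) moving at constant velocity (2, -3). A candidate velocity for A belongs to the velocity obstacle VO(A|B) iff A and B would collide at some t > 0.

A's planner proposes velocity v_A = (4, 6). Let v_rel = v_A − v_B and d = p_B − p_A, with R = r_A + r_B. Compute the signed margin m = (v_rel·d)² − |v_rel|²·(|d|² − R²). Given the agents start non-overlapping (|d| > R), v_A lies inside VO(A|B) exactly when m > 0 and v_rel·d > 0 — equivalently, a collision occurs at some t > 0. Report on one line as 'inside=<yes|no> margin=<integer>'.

d = (-8, 9),  |d|² = 145;  R = 6+6 = 12,  c = 145−12² = 1
v_rel = (2, 9),  |v_rel|² = 85;  v_rel·d = (2)·(-8) + (9)·(9) = 65
85·t² − 130·t + 1 = 0  ⇒  m = 65² − 85·1 = 4140
m = 4140 > 0,  v_rel·d = 65 > 0  ⇒  inside

inside=yes margin=4140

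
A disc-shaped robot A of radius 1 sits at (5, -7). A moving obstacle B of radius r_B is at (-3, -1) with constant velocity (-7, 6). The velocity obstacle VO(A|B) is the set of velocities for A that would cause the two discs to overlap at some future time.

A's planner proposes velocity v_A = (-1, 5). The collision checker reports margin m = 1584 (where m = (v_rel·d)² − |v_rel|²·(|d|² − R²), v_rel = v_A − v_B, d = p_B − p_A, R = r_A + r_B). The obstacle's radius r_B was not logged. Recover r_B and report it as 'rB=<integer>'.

m = 1584
d = (-8, 6);  v_rel = (6, -1),  |v_rel|² = 37
v_rel×d = (6)·(6) − (-1)·(-8) = 28
since m = R²·37 − 28²:  R² = (784 + 1584) / 37 = 64
R = √64 = 8  ⇒  r_B = 8 − 1 = 7

rB=7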